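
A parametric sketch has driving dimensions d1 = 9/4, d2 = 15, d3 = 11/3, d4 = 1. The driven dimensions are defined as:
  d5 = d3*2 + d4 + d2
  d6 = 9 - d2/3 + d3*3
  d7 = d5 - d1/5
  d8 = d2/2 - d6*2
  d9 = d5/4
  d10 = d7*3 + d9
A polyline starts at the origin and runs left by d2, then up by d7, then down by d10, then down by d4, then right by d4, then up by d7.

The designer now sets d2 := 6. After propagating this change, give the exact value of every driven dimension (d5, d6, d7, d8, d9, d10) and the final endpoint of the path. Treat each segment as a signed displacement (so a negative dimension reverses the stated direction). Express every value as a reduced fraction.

Apply edit: d2 := 6
  d5 = d3*2 + d4 + d2 = 43/3
  d6 = 9 - d2/3 + d3*3 = 18
  d7 = d5 - d1/5 = 833/60
  d8 = d2/2 - d6*2 = -33
  d9 = d5/4 = 43/12
  d10 = d7*3 + d9 = 1357/30
Walk from origin (0, 0):
  seg 1: left by d2 = 6 → (-6, 0)
  seg 2: up by d7 = 833/60 → (-6, 833/60)
  seg 3: down by d10 = 1357/30 → (-6, -627/20)
  seg 4: down by d4 = 1 → (-6, -647/20)
  seg 5: right by d4 = 1 → (-5, -647/20)
  seg 6: up by d7 = 833/60 → (-5, -277/15)

d5 = 43/3
d6 = 18
d7 = 833/60
d8 = -33
d9 = 43/12
d10 = 1357/30
endpoint = (-5, -277/15)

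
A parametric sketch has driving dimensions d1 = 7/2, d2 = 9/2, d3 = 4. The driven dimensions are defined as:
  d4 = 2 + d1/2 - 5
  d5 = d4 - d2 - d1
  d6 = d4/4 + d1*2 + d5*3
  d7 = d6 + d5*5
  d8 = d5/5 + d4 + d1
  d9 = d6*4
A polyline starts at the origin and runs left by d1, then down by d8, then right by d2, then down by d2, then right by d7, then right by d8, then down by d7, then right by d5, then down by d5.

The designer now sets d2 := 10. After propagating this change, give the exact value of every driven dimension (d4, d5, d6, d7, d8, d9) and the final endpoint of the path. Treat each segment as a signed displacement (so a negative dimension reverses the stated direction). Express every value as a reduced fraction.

Apply edit: d2 := 10
  d4 = 2 + d1/2 - 5 = -5/4
  d5 = d4 - d2 - d1 = -59/4
  d6 = d4/4 + d1*2 + d5*3 = -601/16
  d7 = d6 + d5*5 = -1781/16
  d8 = d5/5 + d4 + d1 = -7/10
  d9 = d6*4 = -601/4
Walk from origin (0, 0):
  seg 1: left by d1 = 7/2 → (-7/2, 0)
  seg 2: down by d8 = -7/10 → (-7/2, 7/10)
  seg 3: right by d2 = 10 → (13/2, 7/10)
  seg 4: down by d2 = 10 → (13/2, -93/10)
  seg 5: right by d7 = -1781/16 → (-1677/16, -93/10)
  seg 6: right by d8 = -7/10 → (-8441/80, -93/10)
  seg 7: down by d7 = -1781/16 → (-8441/80, 8161/80)
  seg 8: right by d5 = -59/4 → (-9621/80, 8161/80)
  seg 9: down by d5 = -59/4 → (-9621/80, 9341/80)

d4 = -5/4
d5 = -59/4
d6 = -601/16
d7 = -1781/16
d8 = -7/10
d9 = -601/4
endpoint = (-9621/80, 9341/80)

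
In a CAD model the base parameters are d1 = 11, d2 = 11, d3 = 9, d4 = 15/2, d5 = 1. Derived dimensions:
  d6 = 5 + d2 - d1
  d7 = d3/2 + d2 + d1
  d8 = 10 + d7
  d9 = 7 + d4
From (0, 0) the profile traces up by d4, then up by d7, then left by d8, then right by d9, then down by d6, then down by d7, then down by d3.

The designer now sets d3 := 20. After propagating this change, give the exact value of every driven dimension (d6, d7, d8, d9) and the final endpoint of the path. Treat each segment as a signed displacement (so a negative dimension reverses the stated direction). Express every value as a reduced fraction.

d6 = 5
d7 = 32
d8 = 42
d9 = 29/2
endpoint = (-55/2, -35/2)

Apply edit: d3 := 20
  d6 = 5 + d2 - d1 = 5
  d7 = d3/2 + d2 + d1 = 32
  d8 = 10 + d7 = 42
  d9 = 7 + d4 = 29/2
Walk from origin (0, 0):
  seg 1: up by d4 = 15/2 → (0, 15/2)
  seg 2: up by d7 = 32 → (0, 79/2)
  seg 3: left by d8 = 42 → (-42, 79/2)
  seg 4: right by d9 = 29/2 → (-55/2, 79/2)
  seg 5: down by d6 = 5 → (-55/2, 69/2)
  seg 6: down by d7 = 32 → (-55/2, 5/2)
  seg 7: down by d3 = 20 → (-55/2, -35/2)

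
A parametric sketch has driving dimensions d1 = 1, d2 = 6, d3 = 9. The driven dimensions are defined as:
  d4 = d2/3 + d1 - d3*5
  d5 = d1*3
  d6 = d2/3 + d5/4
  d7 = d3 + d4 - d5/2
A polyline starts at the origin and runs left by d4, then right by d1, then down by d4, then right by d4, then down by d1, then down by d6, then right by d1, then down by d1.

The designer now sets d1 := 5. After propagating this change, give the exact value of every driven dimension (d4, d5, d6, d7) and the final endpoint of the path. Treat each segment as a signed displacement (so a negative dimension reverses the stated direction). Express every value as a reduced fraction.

d4 = -38
d5 = 15
d6 = 23/4
d7 = -73/2
endpoint = (10, 89/4)

Apply edit: d1 := 5
  d4 = d2/3 + d1 - d3*5 = -38
  d5 = d1*3 = 15
  d6 = d2/3 + d5/4 = 23/4
  d7 = d3 + d4 - d5/2 = -73/2
Walk from origin (0, 0):
  seg 1: left by d4 = -38 → (38, 0)
  seg 2: right by d1 = 5 → (43, 0)
  seg 3: down by d4 = -38 → (43, 38)
  seg 4: right by d4 = -38 → (5, 38)
  seg 5: down by d1 = 5 → (5, 33)
  seg 6: down by d6 = 23/4 → (5, 109/4)
  seg 7: right by d1 = 5 → (10, 109/4)
  seg 8: down by d1 = 5 → (10, 89/4)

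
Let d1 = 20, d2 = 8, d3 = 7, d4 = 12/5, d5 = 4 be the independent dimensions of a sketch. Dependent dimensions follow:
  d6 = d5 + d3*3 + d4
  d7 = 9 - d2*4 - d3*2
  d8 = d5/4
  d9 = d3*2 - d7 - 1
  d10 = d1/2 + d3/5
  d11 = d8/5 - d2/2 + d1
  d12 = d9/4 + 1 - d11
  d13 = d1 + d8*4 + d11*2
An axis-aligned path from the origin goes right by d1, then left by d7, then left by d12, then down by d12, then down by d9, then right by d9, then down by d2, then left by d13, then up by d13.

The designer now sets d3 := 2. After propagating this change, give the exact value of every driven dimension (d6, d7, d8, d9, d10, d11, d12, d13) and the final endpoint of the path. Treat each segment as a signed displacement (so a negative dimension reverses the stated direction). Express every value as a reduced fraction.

Apply edit: d3 := 2
  d6 = d5 + d3*3 + d4 = 62/5
  d7 = 9 - d2*4 - d3*2 = -27
  d8 = d5/4 = 1
  d9 = d3*2 - d7 - 1 = 30
  d10 = d1/2 + d3/5 = 52/5
  d11 = d8/5 - d2/2 + d1 = 81/5
  d12 = d9/4 + 1 - d11 = -77/10
  d13 = d1 + d8*4 + d11*2 = 282/5
Walk from origin (0, 0):
  seg 1: right by d1 = 20 → (20, 0)
  seg 2: left by d7 = -27 → (47, 0)
  seg 3: left by d12 = -77/10 → (547/10, 0)
  seg 4: down by d12 = -77/10 → (547/10, 77/10)
  seg 5: down by d9 = 30 → (547/10, -223/10)
  seg 6: right by d9 = 30 → (847/10, -223/10)
  seg 7: down by d2 = 8 → (847/10, -303/10)
  seg 8: left by d13 = 282/5 → (283/10, -303/10)
  seg 9: up by d13 = 282/5 → (283/10, 261/10)

d6 = 62/5
d7 = -27
d8 = 1
d9 = 30
d10 = 52/5
d11 = 81/5
d12 = -77/10
d13 = 282/5
endpoint = (283/10, 261/10)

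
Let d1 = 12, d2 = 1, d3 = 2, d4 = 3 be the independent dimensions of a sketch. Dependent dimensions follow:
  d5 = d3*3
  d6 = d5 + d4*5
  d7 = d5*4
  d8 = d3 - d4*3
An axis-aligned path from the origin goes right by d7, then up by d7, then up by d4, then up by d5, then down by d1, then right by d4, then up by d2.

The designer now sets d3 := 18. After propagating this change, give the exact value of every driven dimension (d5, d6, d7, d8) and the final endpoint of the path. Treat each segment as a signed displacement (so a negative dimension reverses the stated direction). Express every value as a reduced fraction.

d5 = 54
d6 = 69
d7 = 216
d8 = 9
endpoint = (219, 262)

Apply edit: d3 := 18
  d5 = d3*3 = 54
  d6 = d5 + d4*5 = 69
  d7 = d5*4 = 216
  d8 = d3 - d4*3 = 9
Walk from origin (0, 0):
  seg 1: right by d7 = 216 → (216, 0)
  seg 2: up by d7 = 216 → (216, 216)
  seg 3: up by d4 = 3 → (216, 219)
  seg 4: up by d5 = 54 → (216, 273)
  seg 5: down by d1 = 12 → (216, 261)
  seg 6: right by d4 = 3 → (219, 261)
  seg 7: up by d2 = 1 → (219, 262)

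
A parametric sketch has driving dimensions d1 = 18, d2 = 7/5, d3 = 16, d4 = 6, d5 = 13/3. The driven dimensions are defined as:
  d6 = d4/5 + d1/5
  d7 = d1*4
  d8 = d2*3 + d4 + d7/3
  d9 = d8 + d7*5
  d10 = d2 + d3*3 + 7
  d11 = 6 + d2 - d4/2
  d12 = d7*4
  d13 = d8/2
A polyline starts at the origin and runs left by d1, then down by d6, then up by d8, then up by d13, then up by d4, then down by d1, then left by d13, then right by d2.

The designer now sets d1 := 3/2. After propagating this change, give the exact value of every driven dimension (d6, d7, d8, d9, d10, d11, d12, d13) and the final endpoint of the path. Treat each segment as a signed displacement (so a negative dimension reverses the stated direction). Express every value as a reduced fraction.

Apply edit: d1 := 3/2
  d6 = d4/5 + d1/5 = 3/2
  d7 = d1*4 = 6
  d8 = d2*3 + d4 + d7/3 = 61/5
  d9 = d8 + d7*5 = 211/5
  d10 = d2 + d3*3 + 7 = 282/5
  d11 = 6 + d2 - d4/2 = 22/5
  d12 = d7*4 = 24
  d13 = d8/2 = 61/10
Walk from origin (0, 0):
  seg 1: left by d1 = 3/2 → (-3/2, 0)
  seg 2: down by d6 = 3/2 → (-3/2, -3/2)
  seg 3: up by d8 = 61/5 → (-3/2, 107/10)
  seg 4: up by d13 = 61/10 → (-3/2, 84/5)
  seg 5: up by d4 = 6 → (-3/2, 114/5)
  seg 6: down by d1 = 3/2 → (-3/2, 213/10)
  seg 7: left by d13 = 61/10 → (-38/5, 213/10)
  seg 8: right by d2 = 7/5 → (-31/5, 213/10)

d6 = 3/2
d7 = 6
d8 = 61/5
d9 = 211/5
d10 = 282/5
d11 = 22/5
d12 = 24
d13 = 61/10
endpoint = (-31/5, 213/10)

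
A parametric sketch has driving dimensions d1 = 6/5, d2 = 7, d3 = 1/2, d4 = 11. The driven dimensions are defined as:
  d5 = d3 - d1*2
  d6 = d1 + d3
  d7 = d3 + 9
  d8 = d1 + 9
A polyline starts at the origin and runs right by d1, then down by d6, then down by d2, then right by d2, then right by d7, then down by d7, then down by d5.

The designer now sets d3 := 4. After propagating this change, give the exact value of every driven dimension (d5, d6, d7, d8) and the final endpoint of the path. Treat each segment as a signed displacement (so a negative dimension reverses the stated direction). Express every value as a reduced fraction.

Apply edit: d3 := 4
  d5 = d3 - d1*2 = 8/5
  d6 = d1 + d3 = 26/5
  d7 = d3 + 9 = 13
  d8 = d1 + 9 = 51/5
Walk from origin (0, 0):
  seg 1: right by d1 = 6/5 → (6/5, 0)
  seg 2: down by d6 = 26/5 → (6/5, -26/5)
  seg 3: down by d2 = 7 → (6/5, -61/5)
  seg 4: right by d2 = 7 → (41/5, -61/5)
  seg 5: right by d7 = 13 → (106/5, -61/5)
  seg 6: down by d7 = 13 → (106/5, -126/5)
  seg 7: down by d5 = 8/5 → (106/5, -134/5)

d5 = 8/5
d6 = 26/5
d7 = 13
d8 = 51/5
endpoint = (106/5, -134/5)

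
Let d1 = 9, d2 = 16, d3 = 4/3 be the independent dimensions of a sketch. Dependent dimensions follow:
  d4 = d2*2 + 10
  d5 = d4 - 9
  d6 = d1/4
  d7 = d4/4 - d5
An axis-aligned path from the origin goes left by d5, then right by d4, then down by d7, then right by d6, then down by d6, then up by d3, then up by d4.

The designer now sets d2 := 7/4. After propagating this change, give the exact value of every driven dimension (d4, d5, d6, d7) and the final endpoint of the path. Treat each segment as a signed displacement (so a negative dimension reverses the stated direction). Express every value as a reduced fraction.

d4 = 27/2
d5 = 9/2
d6 = 9/4
d7 = -9/8
endpoint = (45/4, 329/24)

Apply edit: d2 := 7/4
  d4 = d2*2 + 10 = 27/2
  d5 = d4 - 9 = 9/2
  d6 = d1/4 = 9/4
  d7 = d4/4 - d5 = -9/8
Walk from origin (0, 0):
  seg 1: left by d5 = 9/2 → (-9/2, 0)
  seg 2: right by d4 = 27/2 → (9, 0)
  seg 3: down by d7 = -9/8 → (9, 9/8)
  seg 4: right by d6 = 9/4 → (45/4, 9/8)
  seg 5: down by d6 = 9/4 → (45/4, -9/8)
  seg 6: up by d3 = 4/3 → (45/4, 5/24)
  seg 7: up by d4 = 27/2 → (45/4, 329/24)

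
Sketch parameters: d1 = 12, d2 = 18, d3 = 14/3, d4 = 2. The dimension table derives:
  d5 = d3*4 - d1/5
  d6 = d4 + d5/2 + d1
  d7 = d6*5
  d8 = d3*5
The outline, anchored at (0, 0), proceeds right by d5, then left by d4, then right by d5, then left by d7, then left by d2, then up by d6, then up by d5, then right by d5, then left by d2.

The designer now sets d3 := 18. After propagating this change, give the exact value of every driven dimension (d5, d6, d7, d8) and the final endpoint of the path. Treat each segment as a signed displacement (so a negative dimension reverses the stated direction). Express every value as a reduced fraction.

d5 = 348/5
d6 = 244/5
d7 = 244
d8 = 90
endpoint = (-366/5, 592/5)

Apply edit: d3 := 18
  d5 = d3*4 - d1/5 = 348/5
  d6 = d4 + d5/2 + d1 = 244/5
  d7 = d6*5 = 244
  d8 = d3*5 = 90
Walk from origin (0, 0):
  seg 1: right by d5 = 348/5 → (348/5, 0)
  seg 2: left by d4 = 2 → (338/5, 0)
  seg 3: right by d5 = 348/5 → (686/5, 0)
  seg 4: left by d7 = 244 → (-534/5, 0)
  seg 5: left by d2 = 18 → (-624/5, 0)
  seg 6: up by d6 = 244/5 → (-624/5, 244/5)
  seg 7: up by d5 = 348/5 → (-624/5, 592/5)
  seg 8: right by d5 = 348/5 → (-276/5, 592/5)
  seg 9: left by d2 = 18 → (-366/5, 592/5)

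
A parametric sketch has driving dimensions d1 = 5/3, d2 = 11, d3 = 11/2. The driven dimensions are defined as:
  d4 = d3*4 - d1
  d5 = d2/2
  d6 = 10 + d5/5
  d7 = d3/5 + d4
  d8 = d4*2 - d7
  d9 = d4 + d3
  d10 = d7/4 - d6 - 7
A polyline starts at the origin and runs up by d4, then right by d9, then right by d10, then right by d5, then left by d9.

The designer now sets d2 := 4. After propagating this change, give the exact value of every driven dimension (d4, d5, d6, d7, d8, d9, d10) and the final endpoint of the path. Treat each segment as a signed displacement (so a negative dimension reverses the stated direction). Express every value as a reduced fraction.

d4 = 61/3
d5 = 2
d6 = 52/5
d7 = 643/30
d8 = 577/30
d9 = 155/6
d10 = -289/24
endpoint = (-241/24, 61/3)

Apply edit: d2 := 4
  d4 = d3*4 - d1 = 61/3
  d5 = d2/2 = 2
  d6 = 10 + d5/5 = 52/5
  d7 = d3/5 + d4 = 643/30
  d8 = d4*2 - d7 = 577/30
  d9 = d4 + d3 = 155/6
  d10 = d7/4 - d6 - 7 = -289/24
Walk from origin (0, 0):
  seg 1: up by d4 = 61/3 → (0, 61/3)
  seg 2: right by d9 = 155/6 → (155/6, 61/3)
  seg 3: right by d10 = -289/24 → (331/24, 61/3)
  seg 4: right by d5 = 2 → (379/24, 61/3)
  seg 5: left by d9 = 155/6 → (-241/24, 61/3)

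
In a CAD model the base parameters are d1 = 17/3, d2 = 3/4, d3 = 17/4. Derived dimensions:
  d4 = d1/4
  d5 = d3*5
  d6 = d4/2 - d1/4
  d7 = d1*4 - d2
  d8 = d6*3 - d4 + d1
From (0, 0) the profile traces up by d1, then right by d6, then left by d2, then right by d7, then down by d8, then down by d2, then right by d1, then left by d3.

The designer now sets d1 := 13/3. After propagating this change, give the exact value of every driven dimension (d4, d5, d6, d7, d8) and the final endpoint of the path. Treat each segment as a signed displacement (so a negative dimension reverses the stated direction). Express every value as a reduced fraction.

Apply edit: d1 := 13/3
  d4 = d1/4 = 13/12
  d5 = d3*5 = 85/4
  d6 = d4/2 - d1/4 = -13/24
  d7 = d1*4 - d2 = 199/12
  d8 = d6*3 - d4 + d1 = 13/8
Walk from origin (0, 0):
  seg 1: up by d1 = 13/3 → (0, 13/3)
  seg 2: right by d6 = -13/24 → (-13/24, 13/3)
  seg 3: left by d2 = 3/4 → (-31/24, 13/3)
  seg 4: right by d7 = 199/12 → (367/24, 13/3)
  seg 5: down by d8 = 13/8 → (367/24, 65/24)
  seg 6: down by d2 = 3/4 → (367/24, 47/24)
  seg 7: right by d1 = 13/3 → (157/8, 47/24)
  seg 8: left by d3 = 17/4 → (123/8, 47/24)

d4 = 13/12
d5 = 85/4
d6 = -13/24
d7 = 199/12
d8 = 13/8
endpoint = (123/8, 47/24)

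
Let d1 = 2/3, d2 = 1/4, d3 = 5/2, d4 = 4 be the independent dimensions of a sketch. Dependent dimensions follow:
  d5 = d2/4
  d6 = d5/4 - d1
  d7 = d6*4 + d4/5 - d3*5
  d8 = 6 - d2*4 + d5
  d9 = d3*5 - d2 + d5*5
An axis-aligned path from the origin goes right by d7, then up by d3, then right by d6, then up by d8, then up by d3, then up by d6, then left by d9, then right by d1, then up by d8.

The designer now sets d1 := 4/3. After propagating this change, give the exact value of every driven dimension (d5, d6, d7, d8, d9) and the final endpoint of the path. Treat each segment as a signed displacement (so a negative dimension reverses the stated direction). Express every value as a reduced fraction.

Apply edit: d1 := 4/3
  d5 = d2/4 = 1/16
  d6 = d5/4 - d1 = -253/192
  d7 = d6*4 + d4/5 - d3*5 = -4073/240
  d8 = 6 - d2*4 + d5 = 81/16
  d9 = d3*5 - d2 + d5*5 = 201/16
Walk from origin (0, 0):
  seg 1: right by d7 = -4073/240 → (-4073/240, 0)
  seg 2: up by d3 = 5/2 → (-4073/240, 5/2)
  seg 3: right by d6 = -253/192 → (-17557/960, 5/2)
  seg 4: up by d8 = 81/16 → (-17557/960, 121/16)
  seg 5: up by d3 = 5/2 → (-17557/960, 161/16)
  seg 6: up by d6 = -253/192 → (-17557/960, 1679/192)
  seg 7: left by d9 = 201/16 → (-29617/960, 1679/192)
  seg 8: right by d1 = 4/3 → (-28337/960, 1679/192)
  seg 9: up by d8 = 81/16 → (-28337/960, 2651/192)

d5 = 1/16
d6 = -253/192
d7 = -4073/240
d8 = 81/16
d9 = 201/16
endpoint = (-28337/960, 2651/192)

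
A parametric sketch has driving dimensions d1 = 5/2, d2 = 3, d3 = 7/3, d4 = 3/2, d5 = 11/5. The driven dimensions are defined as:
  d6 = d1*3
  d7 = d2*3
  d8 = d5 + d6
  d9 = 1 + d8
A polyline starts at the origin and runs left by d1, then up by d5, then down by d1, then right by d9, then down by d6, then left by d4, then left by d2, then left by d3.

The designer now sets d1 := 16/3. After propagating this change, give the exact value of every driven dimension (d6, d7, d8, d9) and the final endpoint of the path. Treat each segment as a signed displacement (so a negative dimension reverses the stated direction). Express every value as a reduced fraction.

Apply edit: d1 := 16/3
  d6 = d1*3 = 16
  d7 = d2*3 = 9
  d8 = d5 + d6 = 91/5
  d9 = 1 + d8 = 96/5
Walk from origin (0, 0):
  seg 1: left by d1 = 16/3 → (-16/3, 0)
  seg 2: up by d5 = 11/5 → (-16/3, 11/5)
  seg 3: down by d1 = 16/3 → (-16/3, -47/15)
  seg 4: right by d9 = 96/5 → (208/15, -47/15)
  seg 5: down by d6 = 16 → (208/15, -287/15)
  seg 6: left by d4 = 3/2 → (371/30, -287/15)
  seg 7: left by d2 = 3 → (281/30, -287/15)
  seg 8: left by d3 = 7/3 → (211/30, -287/15)

d6 = 16
d7 = 9
d8 = 91/5
d9 = 96/5
endpoint = (211/30, -287/15)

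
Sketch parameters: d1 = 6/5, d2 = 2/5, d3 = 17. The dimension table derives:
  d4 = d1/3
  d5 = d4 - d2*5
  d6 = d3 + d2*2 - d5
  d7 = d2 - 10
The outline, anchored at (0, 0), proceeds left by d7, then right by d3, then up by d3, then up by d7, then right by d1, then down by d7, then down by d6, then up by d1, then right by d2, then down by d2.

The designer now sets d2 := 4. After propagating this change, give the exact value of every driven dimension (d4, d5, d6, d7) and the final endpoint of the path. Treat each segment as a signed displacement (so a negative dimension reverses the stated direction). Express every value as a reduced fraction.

d4 = 2/5
d5 = -98/5
d6 = 223/5
d7 = -6
endpoint = (141/5, -152/5)

Apply edit: d2 := 4
  d4 = d1/3 = 2/5
  d5 = d4 - d2*5 = -98/5
  d6 = d3 + d2*2 - d5 = 223/5
  d7 = d2 - 10 = -6
Walk from origin (0, 0):
  seg 1: left by d7 = -6 → (6, 0)
  seg 2: right by d3 = 17 → (23, 0)
  seg 3: up by d3 = 17 → (23, 17)
  seg 4: up by d7 = -6 → (23, 11)
  seg 5: right by d1 = 6/5 → (121/5, 11)
  seg 6: down by d7 = -6 → (121/5, 17)
  seg 7: down by d6 = 223/5 → (121/5, -138/5)
  seg 8: up by d1 = 6/5 → (121/5, -132/5)
  seg 9: right by d2 = 4 → (141/5, -132/5)
  seg 10: down by d2 = 4 → (141/5, -152/5)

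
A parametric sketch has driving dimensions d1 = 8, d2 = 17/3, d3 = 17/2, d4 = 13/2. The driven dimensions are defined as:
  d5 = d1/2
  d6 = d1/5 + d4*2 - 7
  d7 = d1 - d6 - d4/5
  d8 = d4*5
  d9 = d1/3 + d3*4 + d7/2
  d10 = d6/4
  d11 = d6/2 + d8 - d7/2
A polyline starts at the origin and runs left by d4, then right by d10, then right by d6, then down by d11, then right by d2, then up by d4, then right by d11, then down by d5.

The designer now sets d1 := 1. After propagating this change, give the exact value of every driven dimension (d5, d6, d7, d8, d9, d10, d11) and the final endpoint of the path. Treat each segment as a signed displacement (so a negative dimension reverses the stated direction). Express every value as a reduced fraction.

d5 = 1/2
d6 = 31/5
d7 = -13/2
d8 = 65/2
d9 = 373/12
d10 = 31/20
d11 = 777/20
endpoint = (1373/30, -657/20)

Apply edit: d1 := 1
  d5 = d1/2 = 1/2
  d6 = d1/5 + d4*2 - 7 = 31/5
  d7 = d1 - d6 - d4/5 = -13/2
  d8 = d4*5 = 65/2
  d9 = d1/3 + d3*4 + d7/2 = 373/12
  d10 = d6/4 = 31/20
  d11 = d6/2 + d8 - d7/2 = 777/20
Walk from origin (0, 0):
  seg 1: left by d4 = 13/2 → (-13/2, 0)
  seg 2: right by d10 = 31/20 → (-99/20, 0)
  seg 3: right by d6 = 31/5 → (5/4, 0)
  seg 4: down by d11 = 777/20 → (5/4, -777/20)
  seg 5: right by d2 = 17/3 → (83/12, -777/20)
  seg 6: up by d4 = 13/2 → (83/12, -647/20)
  seg 7: right by d11 = 777/20 → (1373/30, -647/20)
  seg 8: down by d5 = 1/2 → (1373/30, -657/20)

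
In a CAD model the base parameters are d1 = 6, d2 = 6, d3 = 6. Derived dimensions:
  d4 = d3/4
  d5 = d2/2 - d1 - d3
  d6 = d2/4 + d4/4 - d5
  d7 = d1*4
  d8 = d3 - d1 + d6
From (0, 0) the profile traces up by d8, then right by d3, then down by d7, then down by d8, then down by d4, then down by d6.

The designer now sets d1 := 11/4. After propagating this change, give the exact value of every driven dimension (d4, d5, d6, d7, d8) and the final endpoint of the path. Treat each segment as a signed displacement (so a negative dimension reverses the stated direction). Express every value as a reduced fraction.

d4 = 3/2
d5 = -23/4
d6 = 61/8
d7 = 11
d8 = 87/8
endpoint = (6, -161/8)

Apply edit: d1 := 11/4
  d4 = d3/4 = 3/2
  d5 = d2/2 - d1 - d3 = -23/4
  d6 = d2/4 + d4/4 - d5 = 61/8
  d7 = d1*4 = 11
  d8 = d3 - d1 + d6 = 87/8
Walk from origin (0, 0):
  seg 1: up by d8 = 87/8 → (0, 87/8)
  seg 2: right by d3 = 6 → (6, 87/8)
  seg 3: down by d7 = 11 → (6, -1/8)
  seg 4: down by d8 = 87/8 → (6, -11)
  seg 5: down by d4 = 3/2 → (6, -25/2)
  seg 6: down by d6 = 61/8 → (6, -161/8)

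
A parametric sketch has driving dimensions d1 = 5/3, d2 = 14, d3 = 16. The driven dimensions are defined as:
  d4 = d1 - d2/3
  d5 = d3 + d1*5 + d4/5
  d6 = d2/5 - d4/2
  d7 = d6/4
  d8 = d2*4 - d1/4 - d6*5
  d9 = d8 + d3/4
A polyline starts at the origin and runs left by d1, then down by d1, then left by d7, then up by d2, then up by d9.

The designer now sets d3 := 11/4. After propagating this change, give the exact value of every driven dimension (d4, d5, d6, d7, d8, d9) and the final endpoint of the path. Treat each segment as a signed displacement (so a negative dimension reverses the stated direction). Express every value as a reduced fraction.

Apply edit: d3 := 11/4
  d4 = d1 - d2/3 = -3
  d5 = d3 + d1*5 + d4/5 = 629/60
  d6 = d2/5 - d4/2 = 43/10
  d7 = d6/4 = 43/40
  d8 = d2*4 - d1/4 - d6*5 = 409/12
  d9 = d8 + d3/4 = 1669/48
Walk from origin (0, 0):
  seg 1: left by d1 = 5/3 → (-5/3, 0)
  seg 2: down by d1 = 5/3 → (-5/3, -5/3)
  seg 3: left by d7 = 43/40 → (-329/120, -5/3)
  seg 4: up by d2 = 14 → (-329/120, 37/3)
  seg 5: up by d9 = 1669/48 → (-329/120, 2261/48)

d4 = -3
d5 = 629/60
d6 = 43/10
d7 = 43/40
d8 = 409/12
d9 = 1669/48
endpoint = (-329/120, 2261/48)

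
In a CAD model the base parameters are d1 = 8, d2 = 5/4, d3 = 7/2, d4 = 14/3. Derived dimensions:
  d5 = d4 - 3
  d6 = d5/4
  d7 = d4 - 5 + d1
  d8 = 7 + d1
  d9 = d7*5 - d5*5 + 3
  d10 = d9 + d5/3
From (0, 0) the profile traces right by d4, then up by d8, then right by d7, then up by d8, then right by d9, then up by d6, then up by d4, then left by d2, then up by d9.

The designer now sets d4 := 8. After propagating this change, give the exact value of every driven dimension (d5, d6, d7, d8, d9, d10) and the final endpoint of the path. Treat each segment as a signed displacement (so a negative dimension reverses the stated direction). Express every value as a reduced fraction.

Apply edit: d4 := 8
  d5 = d4 - 3 = 5
  d6 = d5/4 = 5/4
  d7 = d4 - 5 + d1 = 11
  d8 = 7 + d1 = 15
  d9 = d7*5 - d5*5 + 3 = 33
  d10 = d9 + d5/3 = 104/3
Walk from origin (0, 0):
  seg 1: right by d4 = 8 → (8, 0)
  seg 2: up by d8 = 15 → (8, 15)
  seg 3: right by d7 = 11 → (19, 15)
  seg 4: up by d8 = 15 → (19, 30)
  seg 5: right by d9 = 33 → (52, 30)
  seg 6: up by d6 = 5/4 → (52, 125/4)
  seg 7: up by d4 = 8 → (52, 157/4)
  seg 8: left by d2 = 5/4 → (203/4, 157/4)
  seg 9: up by d9 = 33 → (203/4, 289/4)

d5 = 5
d6 = 5/4
d7 = 11
d8 = 15
d9 = 33
d10 = 104/3
endpoint = (203/4, 289/4)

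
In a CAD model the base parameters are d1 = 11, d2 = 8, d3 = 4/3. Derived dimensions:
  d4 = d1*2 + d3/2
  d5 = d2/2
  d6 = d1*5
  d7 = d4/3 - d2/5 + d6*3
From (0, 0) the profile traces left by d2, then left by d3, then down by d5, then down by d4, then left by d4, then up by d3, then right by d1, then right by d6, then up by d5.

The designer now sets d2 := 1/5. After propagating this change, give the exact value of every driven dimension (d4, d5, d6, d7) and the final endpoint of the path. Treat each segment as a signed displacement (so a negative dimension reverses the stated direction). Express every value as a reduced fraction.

d4 = 68/3
d5 = 1/10
d6 = 55
d7 = 38816/225
endpoint = (209/5, -64/3)

Apply edit: d2 := 1/5
  d4 = d1*2 + d3/2 = 68/3
  d5 = d2/2 = 1/10
  d6 = d1*5 = 55
  d7 = d4/3 - d2/5 + d6*3 = 38816/225
Walk from origin (0, 0):
  seg 1: left by d2 = 1/5 → (-1/5, 0)
  seg 2: left by d3 = 4/3 → (-23/15, 0)
  seg 3: down by d5 = 1/10 → (-23/15, -1/10)
  seg 4: down by d4 = 68/3 → (-23/15, -683/30)
  seg 5: left by d4 = 68/3 → (-121/5, -683/30)
  seg 6: up by d3 = 4/3 → (-121/5, -643/30)
  seg 7: right by d1 = 11 → (-66/5, -643/30)
  seg 8: right by d6 = 55 → (209/5, -643/30)
  seg 9: up by d5 = 1/10 → (209/5, -64/3)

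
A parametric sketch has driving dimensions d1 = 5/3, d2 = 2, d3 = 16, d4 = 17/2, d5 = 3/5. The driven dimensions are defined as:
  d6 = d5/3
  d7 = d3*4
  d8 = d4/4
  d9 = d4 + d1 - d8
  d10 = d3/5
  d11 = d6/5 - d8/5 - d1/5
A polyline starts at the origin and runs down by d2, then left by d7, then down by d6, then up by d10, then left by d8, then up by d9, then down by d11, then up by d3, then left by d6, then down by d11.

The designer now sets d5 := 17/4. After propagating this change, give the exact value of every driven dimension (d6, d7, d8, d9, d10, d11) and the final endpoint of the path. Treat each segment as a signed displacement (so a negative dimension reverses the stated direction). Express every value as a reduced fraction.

d6 = 17/12
d7 = 64
d8 = 17/8
d9 = 193/24
d10 = 16/5
d11 = -19/40
endpoint = (-1621/24, 991/40)

Apply edit: d5 := 17/4
  d6 = d5/3 = 17/12
  d7 = d3*4 = 64
  d8 = d4/4 = 17/8
  d9 = d4 + d1 - d8 = 193/24
  d10 = d3/5 = 16/5
  d11 = d6/5 - d8/5 - d1/5 = -19/40
Walk from origin (0, 0):
  seg 1: down by d2 = 2 → (0, -2)
  seg 2: left by d7 = 64 → (-64, -2)
  seg 3: down by d6 = 17/12 → (-64, -41/12)
  seg 4: up by d10 = 16/5 → (-64, -13/60)
  seg 5: left by d8 = 17/8 → (-529/8, -13/60)
  seg 6: up by d9 = 193/24 → (-529/8, 313/40)
  seg 7: down by d11 = -19/40 → (-529/8, 83/10)
  seg 8: up by d3 = 16 → (-529/8, 243/10)
  seg 9: left by d6 = 17/12 → (-1621/24, 243/10)
  seg 10: down by d11 = -19/40 → (-1621/24, 991/40)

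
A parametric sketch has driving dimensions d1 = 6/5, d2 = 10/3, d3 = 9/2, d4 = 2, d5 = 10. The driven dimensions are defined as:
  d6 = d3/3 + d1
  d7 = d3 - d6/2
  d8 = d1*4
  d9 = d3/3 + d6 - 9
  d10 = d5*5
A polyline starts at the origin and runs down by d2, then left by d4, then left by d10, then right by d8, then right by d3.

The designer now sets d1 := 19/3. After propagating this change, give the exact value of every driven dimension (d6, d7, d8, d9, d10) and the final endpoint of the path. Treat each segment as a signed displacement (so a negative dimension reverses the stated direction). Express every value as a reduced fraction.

Apply edit: d1 := 19/3
  d6 = d3/3 + d1 = 47/6
  d7 = d3 - d6/2 = 7/12
  d8 = d1*4 = 76/3
  d9 = d3/3 + d6 - 9 = 1/3
  d10 = d5*5 = 50
Walk from origin (0, 0):
  seg 1: down by d2 = 10/3 → (0, -10/3)
  seg 2: left by d4 = 2 → (-2, -10/3)
  seg 3: left by d10 = 50 → (-52, -10/3)
  seg 4: right by d8 = 76/3 → (-80/3, -10/3)
  seg 5: right by d3 = 9/2 → (-133/6, -10/3)

d6 = 47/6
d7 = 7/12
d8 = 76/3
d9 = 1/3
d10 = 50
endpoint = (-133/6, -10/3)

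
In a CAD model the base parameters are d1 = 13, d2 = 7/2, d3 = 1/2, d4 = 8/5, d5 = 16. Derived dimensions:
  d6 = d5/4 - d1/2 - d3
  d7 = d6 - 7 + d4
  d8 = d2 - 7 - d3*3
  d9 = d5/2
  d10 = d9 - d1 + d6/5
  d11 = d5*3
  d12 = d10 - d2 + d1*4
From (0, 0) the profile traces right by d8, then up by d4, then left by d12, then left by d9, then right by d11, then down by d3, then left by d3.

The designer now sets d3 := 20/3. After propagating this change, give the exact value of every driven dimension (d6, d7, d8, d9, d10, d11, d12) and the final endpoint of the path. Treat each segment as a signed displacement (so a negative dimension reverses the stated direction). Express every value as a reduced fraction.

d6 = -55/6
d7 = -437/30
d8 = -47/2
d9 = 8
d10 = -41/6
d11 = 48
d12 = 125/3
endpoint = (-191/6, -76/15)

Apply edit: d3 := 20/3
  d6 = d5/4 - d1/2 - d3 = -55/6
  d7 = d6 - 7 + d4 = -437/30
  d8 = d2 - 7 - d3*3 = -47/2
  d9 = d5/2 = 8
  d10 = d9 - d1 + d6/5 = -41/6
  d11 = d5*3 = 48
  d12 = d10 - d2 + d1*4 = 125/3
Walk from origin (0, 0):
  seg 1: right by d8 = -47/2 → (-47/2, 0)
  seg 2: up by d4 = 8/5 → (-47/2, 8/5)
  seg 3: left by d12 = 125/3 → (-391/6, 8/5)
  seg 4: left by d9 = 8 → (-439/6, 8/5)
  seg 5: right by d11 = 48 → (-151/6, 8/5)
  seg 6: down by d3 = 20/3 → (-151/6, -76/15)
  seg 7: left by d3 = 20/3 → (-191/6, -76/15)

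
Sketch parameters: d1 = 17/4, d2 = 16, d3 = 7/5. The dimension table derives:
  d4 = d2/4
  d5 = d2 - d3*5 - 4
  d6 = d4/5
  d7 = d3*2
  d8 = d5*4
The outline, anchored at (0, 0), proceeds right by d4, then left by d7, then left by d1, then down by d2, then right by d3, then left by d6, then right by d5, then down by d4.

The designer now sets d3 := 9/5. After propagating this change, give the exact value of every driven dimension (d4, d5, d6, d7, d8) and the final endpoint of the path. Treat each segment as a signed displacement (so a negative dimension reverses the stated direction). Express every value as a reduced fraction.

d4 = 4
d5 = 3
d6 = 4/5
d7 = 18/5
d8 = 12
endpoint = (3/20, -20)

Apply edit: d3 := 9/5
  d4 = d2/4 = 4
  d5 = d2 - d3*5 - 4 = 3
  d6 = d4/5 = 4/5
  d7 = d3*2 = 18/5
  d8 = d5*4 = 12
Walk from origin (0, 0):
  seg 1: right by d4 = 4 → (4, 0)
  seg 2: left by d7 = 18/5 → (2/5, 0)
  seg 3: left by d1 = 17/4 → (-77/20, 0)
  seg 4: down by d2 = 16 → (-77/20, -16)
  seg 5: right by d3 = 9/5 → (-41/20, -16)
  seg 6: left by d6 = 4/5 → (-57/20, -16)
  seg 7: right by d5 = 3 → (3/20, -16)
  seg 8: down by d4 = 4 → (3/20, -20)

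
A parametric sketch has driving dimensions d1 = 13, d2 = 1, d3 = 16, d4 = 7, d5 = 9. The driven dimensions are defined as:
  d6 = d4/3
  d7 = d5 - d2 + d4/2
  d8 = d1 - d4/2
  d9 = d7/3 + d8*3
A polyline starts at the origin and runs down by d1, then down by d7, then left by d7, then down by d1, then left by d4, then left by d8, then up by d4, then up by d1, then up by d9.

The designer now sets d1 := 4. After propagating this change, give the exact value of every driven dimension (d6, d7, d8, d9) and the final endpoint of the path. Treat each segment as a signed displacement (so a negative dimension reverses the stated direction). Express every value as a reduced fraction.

Apply edit: d1 := 4
  d6 = d4/3 = 7/3
  d7 = d5 - d2 + d4/2 = 23/2
  d8 = d1 - d4/2 = 1/2
  d9 = d7/3 + d8*3 = 16/3
Walk from origin (0, 0):
  seg 1: down by d1 = 4 → (0, -4)
  seg 2: down by d7 = 23/2 → (0, -31/2)
  seg 3: left by d7 = 23/2 → (-23/2, -31/2)
  seg 4: down by d1 = 4 → (-23/2, -39/2)
  seg 5: left by d4 = 7 → (-37/2, -39/2)
  seg 6: left by d8 = 1/2 → (-19, -39/2)
  seg 7: up by d4 = 7 → (-19, -25/2)
  seg 8: up by d1 = 4 → (-19, -17/2)
  seg 9: up by d9 = 16/3 → (-19, -19/6)

d6 = 7/3
d7 = 23/2
d8 = 1/2
d9 = 16/3
endpoint = (-19, -19/6)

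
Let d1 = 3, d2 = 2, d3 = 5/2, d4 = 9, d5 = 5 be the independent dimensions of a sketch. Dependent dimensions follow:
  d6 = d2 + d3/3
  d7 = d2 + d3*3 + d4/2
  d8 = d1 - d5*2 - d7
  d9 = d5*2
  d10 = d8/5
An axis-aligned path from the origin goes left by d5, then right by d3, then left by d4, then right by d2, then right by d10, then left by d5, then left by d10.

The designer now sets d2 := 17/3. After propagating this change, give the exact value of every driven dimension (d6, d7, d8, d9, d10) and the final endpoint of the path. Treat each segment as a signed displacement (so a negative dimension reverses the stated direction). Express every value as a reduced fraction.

d6 = 13/2
d7 = 53/3
d8 = -74/3
d9 = 10
d10 = -74/15
endpoint = (-65/6, 0)

Apply edit: d2 := 17/3
  d6 = d2 + d3/3 = 13/2
  d7 = d2 + d3*3 + d4/2 = 53/3
  d8 = d1 - d5*2 - d7 = -74/3
  d9 = d5*2 = 10
  d10 = d8/5 = -74/15
Walk from origin (0, 0):
  seg 1: left by d5 = 5 → (-5, 0)
  seg 2: right by d3 = 5/2 → (-5/2, 0)
  seg 3: left by d4 = 9 → (-23/2, 0)
  seg 4: right by d2 = 17/3 → (-35/6, 0)
  seg 5: right by d10 = -74/15 → (-323/30, 0)
  seg 6: left by d5 = 5 → (-473/30, 0)
  seg 7: left by d10 = -74/15 → (-65/6, 0)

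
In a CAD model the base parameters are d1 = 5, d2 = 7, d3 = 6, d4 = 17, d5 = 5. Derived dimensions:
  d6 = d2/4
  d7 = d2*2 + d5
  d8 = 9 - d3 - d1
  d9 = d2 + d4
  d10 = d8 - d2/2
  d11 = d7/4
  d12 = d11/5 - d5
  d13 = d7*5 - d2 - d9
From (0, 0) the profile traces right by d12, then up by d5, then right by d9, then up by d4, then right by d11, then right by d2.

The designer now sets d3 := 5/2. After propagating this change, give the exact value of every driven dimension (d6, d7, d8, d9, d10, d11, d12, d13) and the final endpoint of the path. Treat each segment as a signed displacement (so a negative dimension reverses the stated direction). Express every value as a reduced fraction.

Apply edit: d3 := 5/2
  d6 = d2/4 = 7/4
  d7 = d2*2 + d5 = 19
  d8 = 9 - d3 - d1 = 3/2
  d9 = d2 + d4 = 24
  d10 = d8 - d2/2 = -2
  d11 = d7/4 = 19/4
  d12 = d11/5 - d5 = -81/20
  d13 = d7*5 - d2 - d9 = 64
Walk from origin (0, 0):
  seg 1: right by d12 = -81/20 → (-81/20, 0)
  seg 2: up by d5 = 5 → (-81/20, 5)
  seg 3: right by d9 = 24 → (399/20, 5)
  seg 4: up by d4 = 17 → (399/20, 22)
  seg 5: right by d11 = 19/4 → (247/10, 22)
  seg 6: right by d2 = 7 → (317/10, 22)

d6 = 7/4
d7 = 19
d8 = 3/2
d9 = 24
d10 = -2
d11 = 19/4
d12 = -81/20
d13 = 64
endpoint = (317/10, 22)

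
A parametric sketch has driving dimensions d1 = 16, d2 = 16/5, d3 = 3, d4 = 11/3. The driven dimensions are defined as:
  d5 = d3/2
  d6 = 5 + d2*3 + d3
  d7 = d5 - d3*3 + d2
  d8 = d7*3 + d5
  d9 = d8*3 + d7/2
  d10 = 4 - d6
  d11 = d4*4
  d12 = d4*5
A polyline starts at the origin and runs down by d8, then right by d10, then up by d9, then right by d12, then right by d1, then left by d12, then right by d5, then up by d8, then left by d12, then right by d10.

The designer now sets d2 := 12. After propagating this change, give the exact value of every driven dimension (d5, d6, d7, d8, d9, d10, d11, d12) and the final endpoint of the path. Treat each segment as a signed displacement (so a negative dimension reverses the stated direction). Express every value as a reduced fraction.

d5 = 3/2
d6 = 44
d7 = 9/2
d8 = 15
d9 = 189/4
d10 = -40
d11 = 44/3
d12 = 55/3
endpoint = (-485/6, 189/4)

Apply edit: d2 := 12
  d5 = d3/2 = 3/2
  d6 = 5 + d2*3 + d3 = 44
  d7 = d5 - d3*3 + d2 = 9/2
  d8 = d7*3 + d5 = 15
  d9 = d8*3 + d7/2 = 189/4
  d10 = 4 - d6 = -40
  d11 = d4*4 = 44/3
  d12 = d4*5 = 55/3
Walk from origin (0, 0):
  seg 1: down by d8 = 15 → (0, -15)
  seg 2: right by d10 = -40 → (-40, -15)
  seg 3: up by d9 = 189/4 → (-40, 129/4)
  seg 4: right by d12 = 55/3 → (-65/3, 129/4)
  seg 5: right by d1 = 16 → (-17/3, 129/4)
  seg 6: left by d12 = 55/3 → (-24, 129/4)
  seg 7: right by d5 = 3/2 → (-45/2, 129/4)
  seg 8: up by d8 = 15 → (-45/2, 189/4)
  seg 9: left by d12 = 55/3 → (-245/6, 189/4)
  seg 10: right by d10 = -40 → (-485/6, 189/4)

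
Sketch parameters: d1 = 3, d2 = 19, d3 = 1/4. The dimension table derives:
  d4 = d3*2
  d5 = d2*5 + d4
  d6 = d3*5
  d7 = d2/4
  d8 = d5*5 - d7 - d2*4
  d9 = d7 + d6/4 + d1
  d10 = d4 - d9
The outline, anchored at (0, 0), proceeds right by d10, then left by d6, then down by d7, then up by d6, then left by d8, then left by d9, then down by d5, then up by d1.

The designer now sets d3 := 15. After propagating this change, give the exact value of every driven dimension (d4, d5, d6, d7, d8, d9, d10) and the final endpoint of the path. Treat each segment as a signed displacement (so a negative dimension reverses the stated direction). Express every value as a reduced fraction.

d4 = 30
d5 = 125
d6 = 75
d7 = 19/4
d8 = 2177/4
d9 = 53/2
d10 = 7/2
endpoint = (-2569/4, -207/4)

Apply edit: d3 := 15
  d4 = d3*2 = 30
  d5 = d2*5 + d4 = 125
  d6 = d3*5 = 75
  d7 = d2/4 = 19/4
  d8 = d5*5 - d7 - d2*4 = 2177/4
  d9 = d7 + d6/4 + d1 = 53/2
  d10 = d4 - d9 = 7/2
Walk from origin (0, 0):
  seg 1: right by d10 = 7/2 → (7/2, 0)
  seg 2: left by d6 = 75 → (-143/2, 0)
  seg 3: down by d7 = 19/4 → (-143/2, -19/4)
  seg 4: up by d6 = 75 → (-143/2, 281/4)
  seg 5: left by d8 = 2177/4 → (-2463/4, 281/4)
  seg 6: left by d9 = 53/2 → (-2569/4, 281/4)
  seg 7: down by d5 = 125 → (-2569/4, -219/4)
  seg 8: up by d1 = 3 → (-2569/4, -207/4)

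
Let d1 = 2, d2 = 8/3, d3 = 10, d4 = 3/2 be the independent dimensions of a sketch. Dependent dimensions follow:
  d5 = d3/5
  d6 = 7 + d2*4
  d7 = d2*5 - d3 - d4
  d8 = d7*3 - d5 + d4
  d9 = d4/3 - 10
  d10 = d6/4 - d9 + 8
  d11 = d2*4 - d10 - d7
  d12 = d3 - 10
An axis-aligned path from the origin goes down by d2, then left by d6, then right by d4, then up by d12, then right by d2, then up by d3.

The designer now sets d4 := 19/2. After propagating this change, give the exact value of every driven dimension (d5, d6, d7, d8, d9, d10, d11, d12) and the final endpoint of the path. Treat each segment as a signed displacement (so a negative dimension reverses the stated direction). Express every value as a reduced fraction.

Apply edit: d4 := 19/2
  d5 = d3/5 = 2
  d6 = 7 + d2*4 = 53/3
  d7 = d2*5 - d3 - d4 = -37/6
  d8 = d7*3 - d5 + d4 = -11
  d9 = d4/3 - 10 = -41/6
  d10 = d6/4 - d9 + 8 = 77/4
  d11 = d2*4 - d10 - d7 = -29/12
  d12 = d3 - 10 = 0
Walk from origin (0, 0):
  seg 1: down by d2 = 8/3 → (0, -8/3)
  seg 2: left by d6 = 53/3 → (-53/3, -8/3)
  seg 3: right by d4 = 19/2 → (-49/6, -8/3)
  seg 4: up by d12 = 0 → (-49/6, -8/3)
  seg 5: right by d2 = 8/3 → (-11/2, -8/3)
  seg 6: up by d3 = 10 → (-11/2, 22/3)

d5 = 2
d6 = 53/3
d7 = -37/6
d8 = -11
d9 = -41/6
d10 = 77/4
d11 = -29/12
d12 = 0
endpoint = (-11/2, 22/3)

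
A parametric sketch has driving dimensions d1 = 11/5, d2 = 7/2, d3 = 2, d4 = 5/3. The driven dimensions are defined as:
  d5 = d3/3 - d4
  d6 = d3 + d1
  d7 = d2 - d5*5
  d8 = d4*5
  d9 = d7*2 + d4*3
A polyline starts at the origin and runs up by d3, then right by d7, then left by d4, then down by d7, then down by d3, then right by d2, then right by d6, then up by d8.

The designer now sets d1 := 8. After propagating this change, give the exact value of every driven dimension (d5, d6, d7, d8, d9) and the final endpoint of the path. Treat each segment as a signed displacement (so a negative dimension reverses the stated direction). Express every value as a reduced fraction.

d5 = -1
d6 = 10
d7 = 17/2
d8 = 25/3
d9 = 22
endpoint = (61/3, -1/6)

Apply edit: d1 := 8
  d5 = d3/3 - d4 = -1
  d6 = d3 + d1 = 10
  d7 = d2 - d5*5 = 17/2
  d8 = d4*5 = 25/3
  d9 = d7*2 + d4*3 = 22
Walk from origin (0, 0):
  seg 1: up by d3 = 2 → (0, 2)
  seg 2: right by d7 = 17/2 → (17/2, 2)
  seg 3: left by d4 = 5/3 → (41/6, 2)
  seg 4: down by d7 = 17/2 → (41/6, -13/2)
  seg 5: down by d3 = 2 → (41/6, -17/2)
  seg 6: right by d2 = 7/2 → (31/3, -17/2)
  seg 7: right by d6 = 10 → (61/3, -17/2)
  seg 8: up by d8 = 25/3 → (61/3, -1/6)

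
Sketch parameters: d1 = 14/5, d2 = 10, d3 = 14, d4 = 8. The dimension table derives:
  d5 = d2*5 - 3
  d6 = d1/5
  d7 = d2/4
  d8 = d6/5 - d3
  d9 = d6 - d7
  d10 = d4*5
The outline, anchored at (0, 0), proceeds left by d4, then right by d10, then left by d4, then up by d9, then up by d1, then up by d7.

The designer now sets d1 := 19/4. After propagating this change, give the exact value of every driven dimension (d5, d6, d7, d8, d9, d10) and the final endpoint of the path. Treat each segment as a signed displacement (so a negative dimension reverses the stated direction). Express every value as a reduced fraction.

Apply edit: d1 := 19/4
  d5 = d2*5 - 3 = 47
  d6 = d1/5 = 19/20
  d7 = d2/4 = 5/2
  d8 = d6/5 - d3 = -1381/100
  d9 = d6 - d7 = -31/20
  d10 = d4*5 = 40
Walk from origin (0, 0):
  seg 1: left by d4 = 8 → (-8, 0)
  seg 2: right by d10 = 40 → (32, 0)
  seg 3: left by d4 = 8 → (24, 0)
  seg 4: up by d9 = -31/20 → (24, -31/20)
  seg 5: up by d1 = 19/4 → (24, 16/5)
  seg 6: up by d7 = 5/2 → (24, 57/10)

d5 = 47
d6 = 19/20
d7 = 5/2
d8 = -1381/100
d9 = -31/20
d10 = 40
endpoint = (24, 57/10)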